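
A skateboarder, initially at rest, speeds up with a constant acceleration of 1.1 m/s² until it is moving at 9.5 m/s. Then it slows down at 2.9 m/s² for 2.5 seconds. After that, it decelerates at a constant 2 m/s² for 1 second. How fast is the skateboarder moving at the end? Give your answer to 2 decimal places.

Phase 1 (accelerating): v₀ = 0 m/s, a = 1.1 m/s².
v = v₀ + at → t = (9.5 − 0) / 1.1 = 8.64 s
v² = v₀² + 2aΔx → Δx = (9.5² − 0²)/(2·1.1) = 41.0 m

Phase 2 (decelerating): v₀ = 9.50 m/s, a = -2.9 m/s².
v = v₀ + at = 9.50 + (-2.9)(2.5) = 2.25 m/s
Δx = v₀t + ½at² = 9.50·2.5 + 0.5·-2.9·2.5² = 14.7 m

Phase 3 (decelerating): v₀ = 2.25 m/s, a = -2 m/s².
v = v₀ + at = 2.25 + (-2)(1) = 0.250 m/s
Δx = v₀t + ½at² = 2.25·1 + 0.5·-2·1² = 1.25 m
Final speed = 0.250 m/s

0.25 m/s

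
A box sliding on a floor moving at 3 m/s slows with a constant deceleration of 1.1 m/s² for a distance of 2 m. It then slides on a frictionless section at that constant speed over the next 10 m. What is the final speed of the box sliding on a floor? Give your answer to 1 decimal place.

Phase 1 (decelerating): v₀ = 3.00 m/s, a = -1.1 m/s².
v² = v₀² + 2aΔx = 3.00² + 2·-1.1·2 = 4.60 → v = 2.14 m/s
t = (v − v₀)/a = (2.14 − 3.00)/-1.1 = 0.777 s

Phase 2 (constant speed): v₀ = 2.14 m/s, a = 0 m/s².
Constant speed: t = d/v = 10/2.14 = 4.66 s
Final speed = 2.14 m/s

2.1 m/s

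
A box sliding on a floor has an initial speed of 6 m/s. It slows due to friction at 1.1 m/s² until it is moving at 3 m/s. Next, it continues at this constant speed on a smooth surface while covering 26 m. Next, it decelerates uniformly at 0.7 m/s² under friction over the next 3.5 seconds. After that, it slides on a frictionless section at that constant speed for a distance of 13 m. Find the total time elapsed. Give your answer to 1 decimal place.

38.5 s

Phase 1 (decelerating): v₀ = 6.00 m/s, a = -1.1 m/s².
v = v₀ + at → t = (3 − 6.00) / -1.1 = 2.73 s
v² = v₀² + 2aΔx → Δx = (3² − 6.00²)/(2·-1.1) = 12.3 m

Phase 2 (constant speed): v₀ = 3.00 m/s, a = 0 m/s².
Constant speed: t = d/v = 26/3.00 = 8.67 s

Phase 3 (decelerating): v₀ = 3.00 m/s, a = -0.7 m/s².
v = v₀ + at = 3.00 + (-0.7)(3.5) = 0.550 m/s
Δx = v₀t + ½at² = 3.00·3.5 + 0.5·-0.7·3.5² = 6.21 m

Phase 4 (constant speed): v₀ = 0.550 m/s, a = 0 m/s².
Constant speed: t = d/v = 13/0.550 = 23.6 s
Total time = 2.73 + 8.67 + 3.50 + 23.6 = 38.5 s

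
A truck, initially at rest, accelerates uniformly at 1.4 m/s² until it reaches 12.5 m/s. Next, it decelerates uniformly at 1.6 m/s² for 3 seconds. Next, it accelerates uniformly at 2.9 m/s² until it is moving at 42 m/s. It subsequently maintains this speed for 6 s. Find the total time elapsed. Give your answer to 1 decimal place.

29.8 s

Phase 1 (accelerating): v₀ = 0 m/s, a = 1.4 m/s².
v = v₀ + at → t = (12.5 − 0) / 1.4 = 8.93 s
v² = v₀² + 2aΔx → Δx = (12.5² − 0²)/(2·1.4) = 55.8 m

Phase 2 (decelerating): v₀ = 12.5 m/s, a = -1.6 m/s².
v = v₀ + at = 12.5 + (-1.6)(3) = 7.70 m/s
Δx = v₀t + ½at² = 12.5·3 + 0.5·-1.6·3² = 30.3 m

Phase 3 (accelerating): v₀ = 7.70 m/s, a = 2.9 m/s².
v = v₀ + at → t = (42 − 7.70) / 2.9 = 11.8 s
v² = v₀² + 2aΔx → Δx = (42² − 7.70²)/(2·2.9) = 294 m

Phase 4 (constant speed): v₀ = 42.0 m/s, a = 0 m/s².
v = v₀ + at = 42.0 + (0)(6) = 42.0 m/s
Δx = v₀t + ½at² = 42.0·6 + 0.5·0·6² = 252 m
Total time = 8.93 + 3.00 + 11.8 + 6.00 = 29.8 s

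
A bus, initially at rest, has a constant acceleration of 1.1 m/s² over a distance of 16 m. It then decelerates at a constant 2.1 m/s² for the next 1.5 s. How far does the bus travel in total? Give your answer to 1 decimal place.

Phase 1 (accelerating): v₀ = 0 m/s, a = 1.1 m/s².
v² = v₀² + 2aΔx = 0² + 2·1.1·16 = 35.2 → v = 5.93 m/s
t = (v − v₀)/a = (5.93 − 0)/1.1 = 5.39 s

Phase 2 (decelerating): v₀ = 5.93 m/s, a = -2.1 m/s².
v = v₀ + at = 5.93 + (-2.1)(1.5) = 2.78 m/s
Δx = v₀t + ½at² = 5.93·1.5 + 0.5·-2.1·1.5² = 6.54 m
Total distance = 16.0 + 6.54 = 22.5 m

22.5 m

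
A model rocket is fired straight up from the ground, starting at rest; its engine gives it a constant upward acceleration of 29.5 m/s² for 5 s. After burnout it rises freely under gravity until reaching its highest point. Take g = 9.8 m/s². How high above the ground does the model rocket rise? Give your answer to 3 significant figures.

Phase 1 (powered ascent): v₀ = 0 m/s, a = 29.5 m/s².
v = v₀ + at = 0 + (29.5)(5) = 148 m/s
Δx = v₀t + ½at² = 0·5 + 0.5·29.5·5² = 369 m

Phase 2 (coasting upward): v₀ = 148 m/s, a = -9.8 m/s².
v = v₀ + at → t = (0 − 148) / -9.8 = 15.1 s
v² = v₀² + 2aΔx → Δx = (0² − 148²)/(2·-9.8) = 1110 m
Maximum height = 369 + 1110 = 1480 m

1480 m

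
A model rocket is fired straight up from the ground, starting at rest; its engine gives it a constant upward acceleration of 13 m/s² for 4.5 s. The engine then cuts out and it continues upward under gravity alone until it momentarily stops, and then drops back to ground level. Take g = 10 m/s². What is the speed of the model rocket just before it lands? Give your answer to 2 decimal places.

Phase 1 (powered ascent): v₀ = 0 m/s, a = 13 m/s².
v = v₀ + at = 0 + (13)(4.5) = 58.5 m/s
Δx = v₀t + ½at² = 0·4.5 + 0.5·13·4.5² = 132 m

Phase 2 (coasting upward): v₀ = 58.5 m/s, a = -10 m/s².
v = v₀ + at → t = (0 − 58.5) / -10 = 5.85 s
v² = v₀² + 2aΔx → Δx = (0² − 58.5²)/(2·-10) = 171 m

Phase 3 (free fall): v₀ = 0 m/s, a = -10 m/s².
Falls 303 m from rest: t = √(2·303/10) = 7.78 s; v = g·t = 77.8 m/s.
Impact speed = 77.8 m/s

77.81 m/s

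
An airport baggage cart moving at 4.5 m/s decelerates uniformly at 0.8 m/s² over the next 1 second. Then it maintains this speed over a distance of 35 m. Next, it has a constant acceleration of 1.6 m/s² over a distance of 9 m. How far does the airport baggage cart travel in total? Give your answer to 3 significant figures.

48.1 m

Phase 1 (decelerating): v₀ = 4.50 m/s, a = -0.8 m/s².
v = v₀ + at = 4.50 + (-0.8)(1) = 3.70 m/s
Δx = v₀t + ½at² = 4.50·1 + 0.5·-0.8·1² = 4.10 m

Phase 2 (constant speed): v₀ = 3.70 m/s, a = 0 m/s².
Constant speed: t = d/v = 35/3.70 = 9.46 s

Phase 3 (accelerating): v₀ = 3.70 m/s, a = 1.6 m/s².
v² = v₀² + 2aΔx = 3.70² + 2·1.6·9 = 42.5 → v = 6.52 m/s
t = (v − v₀)/a = (6.52 − 3.70)/1.6 = 1.76 s
Total distance = 4.10 + 35.0 + 9.00 = 48.1 m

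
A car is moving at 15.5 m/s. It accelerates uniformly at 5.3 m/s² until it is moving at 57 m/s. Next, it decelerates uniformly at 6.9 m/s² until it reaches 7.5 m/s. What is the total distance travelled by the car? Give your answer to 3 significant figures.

Phase 1 (accelerating): v₀ = 15.5 m/s, a = 5.3 m/s².
v = v₀ + at → t = (57 − 15.5) / 5.3 = 7.83 s
v² = v₀² + 2aΔx → Δx = (57² − 15.5²)/(2·5.3) = 284 m

Phase 2 (decelerating): v₀ = 57.0 m/s, a = -6.9 m/s².
v = v₀ + at → t = (7.5 − 57.0) / -6.9 = 7.17 s
v² = v₀² + 2aΔx → Δx = (7.5² − 57.0²)/(2·-6.9) = 231 m
Total distance = 284 + 231 = 515 m

515 m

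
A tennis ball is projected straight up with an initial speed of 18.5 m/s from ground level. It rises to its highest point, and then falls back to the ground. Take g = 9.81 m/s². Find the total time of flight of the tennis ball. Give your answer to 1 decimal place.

Phase 1 (rising): v₀ = 18.5 m/s, a = -9.81 m/s².
v = v₀ + at → t = (0 − 18.5) / -9.81 = 1.89 s
v² = v₀² + 2aΔx → Δx = (0² − 18.5²)/(2·-9.81) = 17.4 m

Phase 2 (falling): v₀ = 0 m/s, a = -9.81 m/s².
Falls 17.4 m from rest: t = √(2·17.4/9.81) = 1.89 s; v = g·t = 18.5 m/s.
Total time = 1.89 + 1.89 = 3.77 s

3.8 s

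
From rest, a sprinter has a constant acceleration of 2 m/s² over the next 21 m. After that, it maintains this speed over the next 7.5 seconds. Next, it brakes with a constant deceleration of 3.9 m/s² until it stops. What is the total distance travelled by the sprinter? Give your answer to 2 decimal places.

Phase 1 (accelerating): v₀ = 0 m/s, a = 2 m/s².
v² = v₀² + 2aΔx = 0² + 2·2·21 = 84.0 → v = 9.17 m/s
t = (v − v₀)/a = (9.17 − 0)/2 = 4.58 s

Phase 2 (constant speed): v₀ = 9.17 m/s, a = 0 m/s².
v = v₀ + at = 9.17 + (0)(7.5) = 9.17 m/s
Δx = v₀t + ½at² = 9.17·7.5 + 0.5·0·7.5² = 68.7 m

Phase 3 (decelerating): v₀ = 9.17 m/s, a = -3.9 m/s².
v = v₀ + at → t = (0 − 9.17) / -3.9 = 2.35 s
v² = v₀² + 2aΔx → Δx = (0² − 9.17²)/(2·-3.9) = 10.8 m
Total distance = 21.0 + 68.7 + 10.8 = 101 m

100.51 m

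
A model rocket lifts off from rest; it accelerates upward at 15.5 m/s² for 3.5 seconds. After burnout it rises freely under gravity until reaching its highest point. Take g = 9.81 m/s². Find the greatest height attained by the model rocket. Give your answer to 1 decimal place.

244.9 m

Phase 1 (powered ascent): v₀ = 0 m/s, a = 15.5 m/s².
v = v₀ + at = 0 + (15.5)(3.5) = 54.2 m/s
Δx = v₀t + ½at² = 0·3.5 + 0.5·15.5·3.5² = 94.9 m

Phase 2 (coasting upward): v₀ = 54.2 m/s, a = -9.81 m/s².
v = v₀ + at → t = (0 − 54.2) / -9.81 = 5.53 s
v² = v₀² + 2aΔx → Δx = (0² − 54.2²)/(2·-9.81) = 150 m
Maximum height = 94.9 + 150 = 245 m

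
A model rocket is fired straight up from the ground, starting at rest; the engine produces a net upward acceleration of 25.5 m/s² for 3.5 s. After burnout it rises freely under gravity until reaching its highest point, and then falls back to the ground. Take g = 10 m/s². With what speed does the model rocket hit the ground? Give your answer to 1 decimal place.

Phase 1 (powered ascent): v₀ = 0 m/s, a = 25.5 m/s².
v = v₀ + at = 0 + (25.5)(3.5) = 89.2 m/s
Δx = v₀t + ½at² = 0·3.5 + 0.5·25.5·3.5² = 156 m

Phase 2 (coasting upward): v₀ = 89.2 m/s, a = -10 m/s².
v = v₀ + at → t = (0 − 89.2) / -10 = 8.93 s
v² = v₀² + 2aΔx → Δx = (0² − 89.2²)/(2·-10) = 398 m

Phase 3 (free fall): v₀ = 0 m/s, a = -10 m/s².
Falls 554 m from rest: t = √(2·554/10) = 10.5 s; v = g·t = 105 m/s.
Impact speed = 105 m/s

105.3 m/s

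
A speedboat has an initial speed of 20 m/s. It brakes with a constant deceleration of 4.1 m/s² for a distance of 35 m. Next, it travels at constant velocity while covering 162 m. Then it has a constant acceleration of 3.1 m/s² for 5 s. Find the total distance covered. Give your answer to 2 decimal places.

288.90 m

Phase 1 (decelerating): v₀ = 20.0 m/s, a = -4.1 m/s².
v² = v₀² + 2aΔx = 20.0² + 2·-4.1·35 = 113 → v = 10.6 m/s
t = (v − v₀)/a = (10.6 − 20.0)/-4.1 = 2.29 s

Phase 2 (constant speed): v₀ = 10.6 m/s, a = 0 m/s².
Constant speed: t = d/v = 162/10.6 = 15.2 s

Phase 3 (accelerating): v₀ = 10.6 m/s, a = 3.1 m/s².
v = v₀ + at = 10.6 + (3.1)(5) = 26.1 m/s
Δx = v₀t + ½at² = 10.6·5 + 0.5·3.1·5² = 91.9 m
Total distance = 35.0 + 162 + 91.9 = 289 m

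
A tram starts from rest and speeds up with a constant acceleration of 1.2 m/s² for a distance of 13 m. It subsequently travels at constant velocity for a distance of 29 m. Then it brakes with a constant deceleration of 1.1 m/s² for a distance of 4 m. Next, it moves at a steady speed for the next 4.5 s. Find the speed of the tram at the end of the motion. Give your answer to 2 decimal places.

Phase 1 (accelerating): v₀ = 0 m/s, a = 1.2 m/s².
v² = v₀² + 2aΔx = 0² + 2·1.2·13 = 31.2 → v = 5.59 m/s
t = (v − v₀)/a = (5.59 − 0)/1.2 = 4.65 s

Phase 2 (constant speed): v₀ = 5.59 m/s, a = 0 m/s².
Constant speed: t = d/v = 29/5.59 = 5.19 s

Phase 3 (decelerating): v₀ = 5.59 m/s, a = -1.1 m/s².
v² = v₀² + 2aΔx = 5.59² + 2·-1.1·4 = 22.4 → v = 4.73 m/s
t = (v − v₀)/a = (4.73 − 5.59)/-1.1 = 0.775 s

Phase 4 (constant speed): v₀ = 4.73 m/s, a = 0 m/s².
v = v₀ + at = 4.73 + (0)(4.5) = 4.73 m/s
Δx = v₀t + ½at² = 4.73·4.5 + 0.5·0·4.5² = 21.3 m
Final speed = 4.73 m/s

4.73 m/s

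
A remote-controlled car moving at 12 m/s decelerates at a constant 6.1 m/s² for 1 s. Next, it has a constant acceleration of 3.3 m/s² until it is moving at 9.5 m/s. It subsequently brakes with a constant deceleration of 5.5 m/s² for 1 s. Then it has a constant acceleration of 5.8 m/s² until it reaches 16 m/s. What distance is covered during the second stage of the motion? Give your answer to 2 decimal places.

8.40 m

Phase 1 (decelerating): v₀ = 12.0 m/s, a = -6.1 m/s².
v = v₀ + at = 12.0 + (-6.1)(1) = 5.90 m/s
Δx = v₀t + ½at² = 12.0·1 + 0.5·-6.1·1² = 8.95 m

Phase 2 (accelerating): v₀ = 5.90 m/s, a = 3.3 m/s².
v = v₀ + at → t = (9.5 − 5.90) / 3.3 = 1.09 s
v² = v₀² + 2aΔx → Δx = (9.5² − 5.90²)/(2·3.3) = 8.40 m
Distance in phase 2 = 8.40 m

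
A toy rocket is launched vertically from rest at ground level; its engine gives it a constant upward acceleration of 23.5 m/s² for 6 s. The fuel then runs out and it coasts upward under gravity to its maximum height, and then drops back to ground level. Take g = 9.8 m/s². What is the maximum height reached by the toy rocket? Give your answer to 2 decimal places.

1437.34 m

Phase 1 (powered ascent): v₀ = 0 m/s, a = 23.5 m/s².
v = v₀ + at = 0 + (23.5)(6) = 141 m/s
Δx = v₀t + ½at² = 0·6 + 0.5·23.5·6² = 423 m

Phase 2 (coasting upward): v₀ = 141 m/s, a = -9.8 m/s².
v = v₀ + at → t = (0 − 141) / -9.8 = 14.4 s
v² = v₀² + 2aΔx → Δx = (0² − 141²)/(2·-9.8) = 1010 m
Maximum height = 423 + 1010 = 1440 m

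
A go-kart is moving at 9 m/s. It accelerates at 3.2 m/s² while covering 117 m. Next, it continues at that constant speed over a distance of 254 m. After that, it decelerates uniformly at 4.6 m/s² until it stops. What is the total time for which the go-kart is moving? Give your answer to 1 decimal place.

21.3 s

Phase 1 (accelerating): v₀ = 9.00 m/s, a = 3.2 m/s².
v² = v₀² + 2aΔx = 9.00² + 2·3.2·117 = 830 → v = 28.8 m/s
t = (v − v₀)/a = (28.8 − 9.00)/3.2 = 6.19 s

Phase 2 (constant speed): v₀ = 28.8 m/s, a = 0 m/s².
Constant speed: t = d/v = 254/28.8 = 8.82 s

Phase 3 (decelerating): v₀ = 28.8 m/s, a = -4.6 m/s².
v = v₀ + at → t = (0 − 28.8) / -4.6 = 6.26 s
v² = v₀² + 2aΔx → Δx = (0² − 28.8²)/(2·-4.6) = 90.2 m
Total time = 6.19 + 8.82 + 6.26 = 21.3 s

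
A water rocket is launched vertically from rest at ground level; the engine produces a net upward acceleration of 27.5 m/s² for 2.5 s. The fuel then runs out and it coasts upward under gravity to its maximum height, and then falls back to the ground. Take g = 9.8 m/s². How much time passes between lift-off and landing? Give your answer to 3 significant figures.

Phase 1 (powered ascent): v₀ = 0 m/s, a = 27.5 m/s².
v = v₀ + at = 0 + (27.5)(2.5) = 68.8 m/s
Δx = v₀t + ½at² = 0·2.5 + 0.5·27.5·2.5² = 85.9 m

Phase 2 (coasting upward): v₀ = 68.8 m/s, a = -9.8 m/s².
v = v₀ + at → t = (0 − 68.8) / -9.8 = 7.02 s
v² = v₀² + 2aΔx → Δx = (0² − 68.8²)/(2·-9.8) = 241 m

Phase 3 (free fall): v₀ = 0 m/s, a = -9.8 m/s².
Falls 327 m from rest: t = √(2·327/9.8) = 8.17 s; v = g·t = 80.1 m/s.
Total time = 2.50 + 7.02 + 8.17 = 17.7 s

17.7 s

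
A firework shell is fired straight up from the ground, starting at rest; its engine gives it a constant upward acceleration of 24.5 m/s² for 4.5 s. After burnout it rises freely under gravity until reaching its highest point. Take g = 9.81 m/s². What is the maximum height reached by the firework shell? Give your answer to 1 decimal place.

Phase 1 (powered ascent): v₀ = 0 m/s, a = 24.5 m/s².
v = v₀ + at = 0 + (24.5)(4.5) = 110 m/s
Δx = v₀t + ½at² = 0·4.5 + 0.5·24.5·4.5² = 248 m

Phase 2 (coasting upward): v₀ = 110 m/s, a = -9.81 m/s².
v = v₀ + at → t = (0 − 110) / -9.81 = 11.2 s
v² = v₀² + 2aΔx → Δx = (0² − 110²)/(2·-9.81) = 620 m
Maximum height = 248 + 620 = 868 m

867.6 m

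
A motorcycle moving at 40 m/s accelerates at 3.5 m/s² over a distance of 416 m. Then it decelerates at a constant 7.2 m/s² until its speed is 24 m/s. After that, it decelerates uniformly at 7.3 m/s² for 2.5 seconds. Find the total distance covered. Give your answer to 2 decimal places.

726.52 m

Phase 1 (accelerating): v₀ = 40.0 m/s, a = 3.5 m/s².
v² = v₀² + 2aΔx = 40.0² + 2·3.5·416 = 4510 → v = 67.2 m/s
t = (v − v₀)/a = (67.2 − 40.0)/3.5 = 7.76 s

Phase 2 (decelerating): v₀ = 67.2 m/s, a = -7.2 m/s².
v = v₀ + at → t = (24 − 67.2) / -7.2 = 6.00 s
v² = v₀² + 2aΔx → Δx = (24² − 67.2²)/(2·-7.2) = 273 m

Phase 3 (decelerating): v₀ = 24.0 m/s, a = -7.3 m/s².
v = v₀ + at = 24.0 + (-7.3)(2.5) = 5.75 m/s
Δx = v₀t + ½at² = 24.0·2.5 + 0.5·-7.3·2.5² = 37.2 m
Total distance = 416 + 273 + 37.2 = 727 m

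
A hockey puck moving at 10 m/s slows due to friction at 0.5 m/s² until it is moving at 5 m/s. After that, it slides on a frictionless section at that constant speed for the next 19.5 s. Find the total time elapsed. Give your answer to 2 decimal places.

Phase 1 (decelerating): v₀ = 10.0 m/s, a = -0.5 m/s².
v = v₀ + at → t = (5 − 10.0) / -0.5 = 10.0 s
v² = v₀² + 2aΔx → Δx = (5² − 10.0²)/(2·-0.5) = 75.0 m

Phase 2 (constant speed): v₀ = 5.00 m/s, a = 0 m/s².
v = v₀ + at = 5.00 + (0)(19.5) = 5.00 m/s
Δx = v₀t + ½at² = 5.00·19.5 + 0.5·0·19.5² = 97.5 m
Total time = 10.0 + 19.5 = 29.5 s

29.50 s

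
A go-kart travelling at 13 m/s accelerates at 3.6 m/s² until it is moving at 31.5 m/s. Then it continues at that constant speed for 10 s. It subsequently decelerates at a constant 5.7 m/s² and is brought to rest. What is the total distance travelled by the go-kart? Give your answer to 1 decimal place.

516.4 m

Phase 1 (accelerating): v₀ = 13.0 m/s, a = 3.6 m/s².
v = v₀ + at → t = (31.5 − 13.0) / 3.6 = 5.14 s
v² = v₀² + 2aΔx → Δx = (31.5² − 13.0²)/(2·3.6) = 114 m

Phase 2 (constant speed): v₀ = 31.5 m/s, a = 0 m/s².
v = v₀ + at = 31.5 + (0)(10) = 31.5 m/s
Δx = v₀t + ½at² = 31.5·10 + 0.5·0·10² = 315 m

Phase 3 (decelerating): v₀ = 31.5 m/s, a = -5.7 m/s².
v = v₀ + at → t = (0 − 31.5) / -5.7 = 5.53 s
v² = v₀² + 2aΔx → Δx = (0² − 31.5²)/(2·-5.7) = 87.0 m
Total distance = 114 + 315 + 87.0 = 516 m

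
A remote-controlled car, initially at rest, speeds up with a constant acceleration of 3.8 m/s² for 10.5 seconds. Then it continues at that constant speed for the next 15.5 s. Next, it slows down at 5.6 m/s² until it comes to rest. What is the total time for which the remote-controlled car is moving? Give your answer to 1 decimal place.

33.1 s

Phase 1 (accelerating): v₀ = 0 m/s, a = 3.8 m/s².
v = v₀ + at = 0 + (3.8)(10.5) = 39.9 m/s
Δx = v₀t + ½at² = 0·10.5 + 0.5·3.8·10.5² = 209 m

Phase 2 (constant speed): v₀ = 39.9 m/s, a = 0 m/s².
v = v₀ + at = 39.9 + (0)(15.5) = 39.9 m/s
Δx = v₀t + ½at² = 39.9·15.5 + 0.5·0·15.5² = 618 m

Phase 3 (decelerating): v₀ = 39.9 m/s, a = -5.6 m/s².
v = v₀ + at → t = (0 − 39.9) / -5.6 = 7.12 s
v² = v₀² + 2aΔx → Δx = (0² − 39.9²)/(2·-5.6) = 142 m
Total time = 10.5 + 15.5 + 7.12 = 33.1 s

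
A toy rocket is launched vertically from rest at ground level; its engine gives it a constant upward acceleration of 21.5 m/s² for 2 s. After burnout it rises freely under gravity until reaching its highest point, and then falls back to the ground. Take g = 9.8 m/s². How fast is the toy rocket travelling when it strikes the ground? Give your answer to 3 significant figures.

Phase 1 (powered ascent): v₀ = 0 m/s, a = 21.5 m/s².
v = v₀ + at = 0 + (21.5)(2) = 43.0 m/s
Δx = v₀t + ½at² = 0·2 + 0.5·21.5·2² = 43.0 m

Phase 2 (coasting upward): v₀ = 43.0 m/s, a = -9.8 m/s².
v = v₀ + at → t = (0 − 43.0) / -9.8 = 4.39 s
v² = v₀² + 2aΔx → Δx = (0² − 43.0²)/(2·-9.8) = 94.3 m

Phase 3 (free fall): v₀ = 0 m/s, a = -9.8 m/s².
Falls 137 m from rest: t = √(2·137/9.8) = 5.29 s; v = g·t = 51.9 m/s.
Impact speed = 51.9 m/s

51.9 m/s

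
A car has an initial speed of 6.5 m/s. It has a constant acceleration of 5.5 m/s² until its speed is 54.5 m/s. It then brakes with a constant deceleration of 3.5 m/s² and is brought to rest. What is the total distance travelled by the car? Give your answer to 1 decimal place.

690.5 m

Phase 1 (accelerating): v₀ = 6.50 m/s, a = 5.5 m/s².
v = v₀ + at → t = (54.5 − 6.50) / 5.5 = 8.73 s
v² = v₀² + 2aΔx → Δx = (54.5² − 6.50²)/(2·5.5) = 266 m

Phase 2 (decelerating): v₀ = 54.5 m/s, a = -3.5 m/s².
v = v₀ + at → t = (0 − 54.5) / -3.5 = 15.6 s
v² = v₀² + 2aΔx → Δx = (0² − 54.5²)/(2·-3.5) = 424 m
Total distance = 266 + 424 = 691 m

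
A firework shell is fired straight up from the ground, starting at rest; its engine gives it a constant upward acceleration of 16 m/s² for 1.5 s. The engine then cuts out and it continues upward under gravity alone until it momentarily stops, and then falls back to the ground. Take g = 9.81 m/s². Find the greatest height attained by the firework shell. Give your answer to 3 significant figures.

Phase 1 (powered ascent): v₀ = 0 m/s, a = 16 m/s².
v = v₀ + at = 0 + (16)(1.5) = 24.0 m/s
Δx = v₀t + ½at² = 0·1.5 + 0.5·16·1.5² = 18.0 m

Phase 2 (coasting upward): v₀ = 24.0 m/s, a = -9.81 m/s².
v = v₀ + at → t = (0 − 24.0) / -9.81 = 2.45 s
v² = v₀² + 2aΔx → Δx = (0² − 24.0²)/(2·-9.81) = 29.4 m
Maximum height = 18.0 + 29.4 = 47.4 m

47.4 m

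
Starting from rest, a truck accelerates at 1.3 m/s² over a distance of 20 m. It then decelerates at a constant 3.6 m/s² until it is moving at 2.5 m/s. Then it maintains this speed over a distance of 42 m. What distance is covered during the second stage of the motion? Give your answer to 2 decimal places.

6.35 m

Phase 1 (accelerating): v₀ = 0 m/s, a = 1.3 m/s².
v² = v₀² + 2aΔx = 0² + 2·1.3·20 = 52.0 → v = 7.21 m/s
t = (v − v₀)/a = (7.21 − 0)/1.3 = 5.55 s

Phase 2 (decelerating): v₀ = 7.21 m/s, a = -3.6 m/s².
v = v₀ + at → t = (2.5 − 7.21) / -3.6 = 1.31 s
v² = v₀² + 2aΔx → Δx = (2.5² − 7.21²)/(2·-3.6) = 6.35 m
Distance in phase 2 = 6.35 m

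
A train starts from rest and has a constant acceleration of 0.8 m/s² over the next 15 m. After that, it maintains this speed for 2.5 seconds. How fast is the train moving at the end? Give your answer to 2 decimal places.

Phase 1 (accelerating): v₀ = 0 m/s, a = 0.8 m/s².
v² = v₀² + 2aΔx = 0² + 2·0.8·15 = 24.0 → v = 4.90 m/s
t = (v − v₀)/a = (4.90 − 0)/0.8 = 6.12 s

Phase 2 (constant speed): v₀ = 4.90 m/s, a = 0 m/s².
v = v₀ + at = 4.90 + (0)(2.5) = 4.90 m/s
Δx = v₀t + ½at² = 4.90·2.5 + 0.5·0·2.5² = 12.2 m
Final speed = 4.90 m/s

4.90 m/s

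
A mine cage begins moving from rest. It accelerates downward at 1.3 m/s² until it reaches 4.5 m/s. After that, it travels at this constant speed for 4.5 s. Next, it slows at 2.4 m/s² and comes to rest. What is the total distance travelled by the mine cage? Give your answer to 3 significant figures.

32.3 m

Phase 1 (accelerating): v₀ = 0 m/s, a = 1.3 m/s².
v = v₀ + at → t = (4.5 − 0) / 1.3 = 3.46 s
v² = v₀² + 2aΔx → Δx = (4.5² − 0²)/(2·1.3) = 7.79 m

Phase 2 (constant speed): v₀ = 4.50 m/s, a = 0 m/s².
v = v₀ + at = 4.50 + (0)(4.5) = 4.50 m/s
Δx = v₀t + ½at² = 4.50·4.5 + 0.5·0·4.5² = 20.2 m

Phase 3 (decelerating): v₀ = 4.50 m/s, a = -2.4 m/s².
v = v₀ + at → t = (0 − 4.50) / -2.4 = 1.88 s
v² = v₀² + 2aΔx → Δx = (0² − 4.50²)/(2·-2.4) = 4.22 m
Total distance = 7.79 + 20.2 + 4.22 = 32.3 m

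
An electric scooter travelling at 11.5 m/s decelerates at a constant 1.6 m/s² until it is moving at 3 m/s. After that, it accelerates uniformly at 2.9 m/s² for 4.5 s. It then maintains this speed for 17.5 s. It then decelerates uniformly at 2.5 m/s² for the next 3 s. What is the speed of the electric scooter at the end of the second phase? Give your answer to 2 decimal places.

16.05 m/s

Phase 1 (decelerating): v₀ = 11.5 m/s, a = -1.6 m/s².
v = v₀ + at → t = (3 − 11.5) / -1.6 = 5.31 s
v² = v₀² + 2aΔx → Δx = (3² − 11.5²)/(2·-1.6) = 38.5 m

Phase 2 (accelerating): v₀ = 3.00 m/s, a = 2.9 m/s².
v = v₀ + at = 3.00 + (2.9)(4.5) = 16.0 m/s
Δx = v₀t + ½at² = 3.00·4.5 + 0.5·2.9·4.5² = 42.9 m
Speed at end of phase 2 = 16.0 m/s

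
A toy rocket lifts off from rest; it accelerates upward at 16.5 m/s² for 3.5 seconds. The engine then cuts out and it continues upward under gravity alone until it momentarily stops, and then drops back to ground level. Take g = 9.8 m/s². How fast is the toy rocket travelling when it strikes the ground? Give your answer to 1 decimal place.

72.9 m/s

Phase 1 (powered ascent): v₀ = 0 m/s, a = 16.5 m/s².
v = v₀ + at = 0 + (16.5)(3.5) = 57.8 m/s
Δx = v₀t + ½at² = 0·3.5 + 0.5·16.5·3.5² = 101 m

Phase 2 (coasting upward): v₀ = 57.8 m/s, a = -9.8 m/s².
v = v₀ + at → t = (0 − 57.8) / -9.8 = 5.89 s
v² = v₀² + 2aΔx → Δx = (0² − 57.8²)/(2·-9.8) = 170 m

Phase 3 (free fall): v₀ = 0 m/s, a = -9.8 m/s².
Falls 271 m from rest: t = √(2·271/9.8) = 7.44 s; v = g·t = 72.9 m/s.
Impact speed = 72.9 m/s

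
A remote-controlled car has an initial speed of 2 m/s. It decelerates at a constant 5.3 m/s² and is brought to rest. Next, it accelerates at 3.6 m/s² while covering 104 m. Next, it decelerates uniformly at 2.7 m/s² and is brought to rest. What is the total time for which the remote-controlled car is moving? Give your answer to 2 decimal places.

Phase 1 (decelerating): v₀ = 2.00 m/s, a = -5.3 m/s².
v = v₀ + at → t = (0 − 2.00) / -5.3 = 0.377 s
v² = v₀² + 2aΔx → Δx = (0² − 2.00²)/(2·-5.3) = 0.377 m

Phase 2 (accelerating): v₀ = 0 m/s, a = 3.6 m/s².
v² = v₀² + 2aΔx = 0² + 2·3.6·104 = 749 → v = 27.4 m/s
t = (v − v₀)/a = (27.4 − 0)/3.6 = 7.60 s

Phase 3 (decelerating): v₀ = 27.4 m/s, a = -2.7 m/s².
v = v₀ + at → t = (0 − 27.4) / -2.7 = 10.1 s
v² = v₀² + 2aΔx → Δx = (0² − 27.4²)/(2·-2.7) = 139 m
Total time = 0.377 + 7.60 + 10.1 = 18.1 s

18.11 s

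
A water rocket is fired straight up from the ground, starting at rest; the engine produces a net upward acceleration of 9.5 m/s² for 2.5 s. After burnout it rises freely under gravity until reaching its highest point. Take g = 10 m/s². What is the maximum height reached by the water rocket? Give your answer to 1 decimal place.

57.9 m

Phase 1 (powered ascent): v₀ = 0 m/s, a = 9.5 m/s².
v = v₀ + at = 0 + (9.5)(2.5) = 23.8 m/s
Δx = v₀t + ½at² = 0·2.5 + 0.5·9.5·2.5² = 29.7 m

Phase 2 (coasting upward): v₀ = 23.8 m/s, a = -10 m/s².
v = v₀ + at → t = (0 − 23.8) / -10 = 2.38 s
v² = v₀² + 2aΔx → Δx = (0² − 23.8²)/(2·-10) = 28.2 m
Maximum height = 29.7 + 28.2 = 57.9 m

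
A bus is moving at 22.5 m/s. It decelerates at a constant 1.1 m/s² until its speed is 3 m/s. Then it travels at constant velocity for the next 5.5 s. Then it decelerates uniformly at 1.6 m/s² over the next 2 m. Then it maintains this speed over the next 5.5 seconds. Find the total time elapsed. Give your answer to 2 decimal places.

Phase 1 (decelerating): v₀ = 22.5 m/s, a = -1.1 m/s².
v = v₀ + at → t = (3 − 22.5) / -1.1 = 17.7 s
v² = v₀² + 2aΔx → Δx = (3² − 22.5²)/(2·-1.1) = 226 m

Phase 2 (constant speed): v₀ = 3.00 m/s, a = 0 m/s².
v = v₀ + at = 3.00 + (0)(5.5) = 3.00 m/s
Δx = v₀t + ½at² = 3.00·5.5 + 0.5·0·5.5² = 16.5 m

Phase 3 (decelerating): v₀ = 3.00 m/s, a = -1.6 m/s².
v² = v₀² + 2aΔx = 3.00² + 2·-1.6·2 = 2.60 → v = 1.61 m/s
t = (v − v₀)/a = (1.61 − 3.00)/-1.6 = 0.867 s

Phase 4 (constant speed): v₀ = 1.61 m/s, a = 0 m/s².
v = v₀ + at = 1.61 + (0)(5.5) = 1.61 m/s
Δx = v₀t + ½at² = 1.61·5.5 + 0.5·0·5.5² = 8.87 m
Total time = 17.7 + 5.50 + 0.867 + 5.50 = 29.6 s

29.59 s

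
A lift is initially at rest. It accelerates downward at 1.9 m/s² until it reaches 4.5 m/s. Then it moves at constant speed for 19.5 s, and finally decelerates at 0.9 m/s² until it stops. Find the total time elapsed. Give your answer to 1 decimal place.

26.9 s

Phase 1 (accelerating): v₀ = 0 m/s, a = 1.9 m/s².
v = v₀ + at → t = (4.5 − 0) / 1.9 = 2.37 s
v² = v₀² + 2aΔx → Δx = (4.5² − 0²)/(2·1.9) = 5.33 m

Phase 2 (constant speed): v₀ = 4.50 m/s, a = 0 m/s².
v = v₀ + at = 4.50 + (0)(19.5) = 4.50 m/s
Δx = v₀t + ½at² = 4.50·19.5 + 0.5·0·19.5² = 87.8 m

Phase 3 (decelerating): v₀ = 4.50 m/s, a = -0.9 m/s².
v = v₀ + at → t = (0 − 4.50) / -0.9 = 5.00 s
v² = v₀² + 2aΔx → Δx = (0² − 4.50²)/(2·-0.9) = 11.2 m
Total time = 2.37 + 19.5 + 5.00 = 26.9 s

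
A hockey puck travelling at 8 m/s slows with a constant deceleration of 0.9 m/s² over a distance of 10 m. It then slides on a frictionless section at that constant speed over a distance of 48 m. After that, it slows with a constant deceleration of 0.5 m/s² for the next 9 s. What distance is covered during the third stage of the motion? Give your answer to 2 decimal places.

Phase 1 (decelerating): v₀ = 8.00 m/s, a = -0.9 m/s².
v² = v₀² + 2aΔx = 8.00² + 2·-0.9·10 = 46.0 → v = 6.78 m/s
t = (v − v₀)/a = (6.78 − 8.00)/-0.9 = 1.35 s

Phase 2 (constant speed): v₀ = 6.78 m/s, a = 0 m/s².
Constant speed: t = d/v = 48/6.78 = 7.08 s

Phase 3 (decelerating): v₀ = 6.78 m/s, a = -0.5 m/s².
v = v₀ + at = 6.78 + (-0.5)(9) = 2.28 m/s
Δx = v₀t + ½at² = 6.78·9 + 0.5·-0.5·9² = 40.8 m
Distance in phase 3 = 40.8 m

40.79 m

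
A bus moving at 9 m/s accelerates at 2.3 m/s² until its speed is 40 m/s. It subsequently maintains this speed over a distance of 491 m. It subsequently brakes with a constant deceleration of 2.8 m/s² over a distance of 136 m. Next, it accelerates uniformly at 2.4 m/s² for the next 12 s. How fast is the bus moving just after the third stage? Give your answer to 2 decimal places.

Phase 1 (accelerating): v₀ = 9.00 m/s, a = 2.3 m/s².
v = v₀ + at → t = (40 − 9.00) / 2.3 = 13.5 s
v² = v₀² + 2aΔx → Δx = (40² − 9.00²)/(2·2.3) = 330 m

Phase 2 (constant speed): v₀ = 40.0 m/s, a = 0 m/s².
Constant speed: t = d/v = 491/40.0 = 12.3 s

Phase 3 (decelerating): v₀ = 40.0 m/s, a = -2.8 m/s².
v² = v₀² + 2aΔx = 40.0² + 2·-2.8·136 = 838 → v = 29.0 m/s
t = (v − v₀)/a = (29.0 − 40.0)/-2.8 = 3.94 s
Speed at end of phase 3 = 29.0 m/s

28.96 m/s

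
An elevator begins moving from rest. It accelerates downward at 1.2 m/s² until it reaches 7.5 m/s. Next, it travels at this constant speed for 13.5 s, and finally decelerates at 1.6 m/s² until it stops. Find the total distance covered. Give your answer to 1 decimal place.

Phase 1 (accelerating): v₀ = 0 m/s, a = 1.2 m/s².
v = v₀ + at → t = (7.5 − 0) / 1.2 = 6.25 s
v² = v₀² + 2aΔx → Δx = (7.5² − 0²)/(2·1.2) = 23.4 m

Phase 2 (constant speed): v₀ = 7.50 m/s, a = 0 m/s².
v = v₀ + at = 7.50 + (0)(13.5) = 7.50 m/s
Δx = v₀t + ½at² = 7.50·13.5 + 0.5·0·13.5² = 101 m

Phase 3 (decelerating): v₀ = 7.50 m/s, a = -1.6 m/s².
v = v₀ + at → t = (0 − 7.50) / -1.6 = 4.69 s
v² = v₀² + 2aΔx → Δx = (0² − 7.50²)/(2·-1.6) = 17.6 m
Total distance = 23.4 + 101 + 17.6 = 142 m

142.3 m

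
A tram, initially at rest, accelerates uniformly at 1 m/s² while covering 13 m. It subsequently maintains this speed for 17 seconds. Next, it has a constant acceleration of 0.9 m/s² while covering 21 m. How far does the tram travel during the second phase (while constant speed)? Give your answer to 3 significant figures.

Phase 1 (accelerating): v₀ = 0 m/s, a = 1 m/s².
v² = v₀² + 2aΔx = 0² + 2·1·13 = 26.0 → v = 5.10 m/s
t = (v − v₀)/a = (5.10 − 0)/1 = 5.10 s

Phase 2 (constant speed): v₀ = 5.10 m/s, a = 0 m/s².
v = v₀ + at = 5.10 + (0)(17) = 5.10 m/s
Δx = v₀t + ½at² = 5.10·17 + 0.5·0·17² = 86.7 m
Distance in phase 2 = 86.7 m

86.7 m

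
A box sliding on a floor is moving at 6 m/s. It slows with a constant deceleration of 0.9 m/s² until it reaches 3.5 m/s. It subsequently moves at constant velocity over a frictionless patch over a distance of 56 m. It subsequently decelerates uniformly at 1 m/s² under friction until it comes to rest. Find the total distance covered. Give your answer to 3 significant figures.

75.3 m

Phase 1 (decelerating): v₀ = 6.00 m/s, a = -0.9 m/s².
v = v₀ + at → t = (3.5 − 6.00) / -0.9 = 2.78 s
v² = v₀² + 2aΔx → Δx = (3.5² − 6.00²)/(2·-0.9) = 13.2 m

Phase 2 (constant speed): v₀ = 3.50 m/s, a = 0 m/s².
Constant speed: t = d/v = 56/3.50 = 16.0 s

Phase 3 (decelerating): v₀ = 3.50 m/s, a = -1 m/s².
v = v₀ + at → t = (0 − 3.50) / -1 = 3.50 s
v² = v₀² + 2aΔx → Δx = (0² − 3.50²)/(2·-1) = 6.12 m
Total distance = 13.2 + 56.0 + 6.12 = 75.3 m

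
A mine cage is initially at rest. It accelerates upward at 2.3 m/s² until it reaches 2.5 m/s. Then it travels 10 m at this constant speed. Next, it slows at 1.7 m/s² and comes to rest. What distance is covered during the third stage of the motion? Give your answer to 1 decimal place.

1.8 m

Phase 1 (accelerating): v₀ = 0 m/s, a = 2.3 m/s².
v = v₀ + at → t = (2.5 − 0) / 2.3 = 1.09 s
v² = v₀² + 2aΔx → Δx = (2.5² − 0²)/(2·2.3) = 1.36 m

Phase 2 (constant speed): v₀ = 2.50 m/s, a = 0 m/s².
Constant speed: t = d/v = 10/2.50 = 4.00 s

Phase 3 (decelerating): v₀ = 2.50 m/s, a = -1.7 m/s².
v = v₀ + at → t = (0 − 2.50) / -1.7 = 1.47 s
v² = v₀² + 2aΔx → Δx = (0² − 2.50²)/(2·-1.7) = 1.84 m
Distance in phase 3 = 1.84 m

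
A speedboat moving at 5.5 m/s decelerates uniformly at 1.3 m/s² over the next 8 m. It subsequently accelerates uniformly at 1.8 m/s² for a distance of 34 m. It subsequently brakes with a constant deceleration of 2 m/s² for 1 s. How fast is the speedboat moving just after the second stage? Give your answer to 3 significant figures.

11.5 m/s

Phase 1 (decelerating): v₀ = 5.50 m/s, a = -1.3 m/s².
v² = v₀² + 2aΔx = 5.50² + 2·-1.3·8 = 9.45 → v = 3.07 m/s
t = (v − v₀)/a = (3.07 − 5.50)/-1.3 = 1.87 s

Phase 2 (accelerating): v₀ = 3.07 m/s, a = 1.8 m/s².
v² = v₀² + 2aΔx = 3.07² + 2·1.8·34 = 132 → v = 11.5 m/s
t = (v − v₀)/a = (11.5 − 3.07)/1.8 = 4.67 s
Speed at end of phase 2 = 11.5 m/s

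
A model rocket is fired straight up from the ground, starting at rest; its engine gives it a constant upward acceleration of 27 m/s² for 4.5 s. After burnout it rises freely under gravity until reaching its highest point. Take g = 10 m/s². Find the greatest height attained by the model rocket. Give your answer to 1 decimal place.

Phase 1 (powered ascent): v₀ = 0 m/s, a = 27 m/s².
v = v₀ + at = 0 + (27)(4.5) = 122 m/s
Δx = v₀t + ½at² = 0·4.5 + 0.5·27·4.5² = 273 m

Phase 2 (coasting upward): v₀ = 122 m/s, a = -10 m/s².
v = v₀ + at → t = (0 − 122) / -10 = 12.2 s
v² = v₀² + 2aΔx → Δx = (0² − 122²)/(2·-10) = 738 m
Maximum height = 273 + 738 = 1010 m

1011.5 m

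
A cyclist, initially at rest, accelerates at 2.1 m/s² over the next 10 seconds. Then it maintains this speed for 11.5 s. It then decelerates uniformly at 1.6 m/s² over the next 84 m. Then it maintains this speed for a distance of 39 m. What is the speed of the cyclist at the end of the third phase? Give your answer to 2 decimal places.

13.12 m/s

Phase 1 (accelerating): v₀ = 0 m/s, a = 2.1 m/s².
v = v₀ + at = 0 + (2.1)(10) = 21.0 m/s
Δx = v₀t + ½at² = 0·10 + 0.5·2.1·10² = 105 m

Phase 2 (constant speed): v₀ = 21.0 m/s, a = 0 m/s².
v = v₀ + at = 21.0 + (0)(11.5) = 21.0 m/s
Δx = v₀t + ½at² = 21.0·11.5 + 0.5·0·11.5² = 242 m

Phase 3 (decelerating): v₀ = 21.0 m/s, a = -1.6 m/s².
v² = v₀² + 2aΔx = 21.0² + 2·-1.6·84 = 172 → v = 13.1 m/s
t = (v − v₀)/a = (13.1 − 21.0)/-1.6 = 4.92 s
Speed at end of phase 3 = 13.1 m/s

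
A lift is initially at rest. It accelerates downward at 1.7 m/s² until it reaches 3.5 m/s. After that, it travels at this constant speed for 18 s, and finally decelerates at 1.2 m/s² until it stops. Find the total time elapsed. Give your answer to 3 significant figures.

23.0 s

Phase 1 (accelerating): v₀ = 0 m/s, a = 1.7 m/s².
v = v₀ + at → t = (3.5 − 0) / 1.7 = 2.06 s
v² = v₀² + 2aΔx → Δx = (3.5² − 0²)/(2·1.7) = 3.60 m

Phase 2 (constant speed): v₀ = 3.50 m/s, a = 0 m/s².
v = v₀ + at = 3.50 + (0)(18) = 3.50 m/s
Δx = v₀t + ½at² = 3.50·18 + 0.5·0·18² = 63.0 m

Phase 3 (decelerating): v₀ = 3.50 m/s, a = -1.2 m/s².
v = v₀ + at → t = (0 − 3.50) / -1.2 = 2.92 s
v² = v₀² + 2aΔx → Δx = (0² − 3.50²)/(2·-1.2) = 5.10 m
Total time = 2.06 + 18.0 + 2.92 = 23.0 s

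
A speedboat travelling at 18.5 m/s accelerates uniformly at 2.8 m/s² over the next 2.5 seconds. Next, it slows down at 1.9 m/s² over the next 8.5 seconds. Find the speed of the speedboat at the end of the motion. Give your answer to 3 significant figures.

Phase 1 (accelerating): v₀ = 18.5 m/s, a = 2.8 m/s².
v = v₀ + at = 18.5 + (2.8)(2.5) = 25.5 m/s
Δx = v₀t + ½at² = 18.5·2.5 + 0.5·2.8·2.5² = 55.0 m

Phase 2 (decelerating): v₀ = 25.5 m/s, a = -1.9 m/s².
v = v₀ + at = 25.5 + (-1.9)(8.5) = 9.35 m/s
Δx = v₀t + ½at² = 25.5·8.5 + 0.5·-1.9·8.5² = 148 m
Final speed = 9.35 m/s

9.35 m/s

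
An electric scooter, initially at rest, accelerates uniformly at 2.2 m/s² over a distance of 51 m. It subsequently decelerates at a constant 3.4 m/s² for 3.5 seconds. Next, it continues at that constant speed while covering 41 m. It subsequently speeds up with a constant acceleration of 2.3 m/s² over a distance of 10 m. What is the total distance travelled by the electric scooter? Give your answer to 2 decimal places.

Phase 1 (accelerating): v₀ = 0 m/s, a = 2.2 m/s².
v² = v₀² + 2aΔx = 0² + 2·2.2·51 = 224 → v = 15.0 m/s
t = (v − v₀)/a = (15.0 − 0)/2.2 = 6.81 s

Phase 2 (decelerating): v₀ = 15.0 m/s, a = -3.4 m/s².
v = v₀ + at = 15.0 + (-3.4)(3.5) = 3.08 m/s
Δx = v₀t + ½at² = 15.0·3.5 + 0.5·-3.4·3.5² = 31.6 m

Phase 3 (constant speed): v₀ = 3.08 m/s, a = 0 m/s².
Constant speed: t = d/v = 41/3.08 = 13.3 s

Phase 4 (accelerating): v₀ = 3.08 m/s, a = 2.3 m/s².
v² = v₀² + 2aΔx = 3.08² + 2·2.3·10 = 55.5 → v = 7.45 m/s
t = (v − v₀)/a = (7.45 − 3.08)/2.3 = 1.90 s
Total distance = 51.0 + 31.6 + 41.0 + 10.0 = 134 m

133.60 m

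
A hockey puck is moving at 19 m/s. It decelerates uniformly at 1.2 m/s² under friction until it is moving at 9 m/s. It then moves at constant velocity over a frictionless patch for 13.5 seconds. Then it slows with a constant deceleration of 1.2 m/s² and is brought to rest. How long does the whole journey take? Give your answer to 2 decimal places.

Phase 1 (decelerating): v₀ = 19.0 m/s, a = -1.2 m/s².
v = v₀ + at → t = (9 − 19.0) / -1.2 = 8.33 s
v² = v₀² + 2aΔx → Δx = (9² − 19.0²)/(2·-1.2) = 117 m

Phase 2 (constant speed): v₀ = 9.00 m/s, a = 0 m/s².
v = v₀ + at = 9.00 + (0)(13.5) = 9.00 m/s
Δx = v₀t + ½at² = 9.00·13.5 + 0.5·0·13.5² = 122 m

Phase 3 (decelerating): v₀ = 9.00 m/s, a = -1.2 m/s².
v = v₀ + at → t = (0 − 9.00) / -1.2 = 7.50 s
v² = v₀² + 2aΔx → Δx = (0² − 9.00²)/(2·-1.2) = 33.8 m
Total time = 8.33 + 13.5 + 7.50 = 29.3 s

29.33 s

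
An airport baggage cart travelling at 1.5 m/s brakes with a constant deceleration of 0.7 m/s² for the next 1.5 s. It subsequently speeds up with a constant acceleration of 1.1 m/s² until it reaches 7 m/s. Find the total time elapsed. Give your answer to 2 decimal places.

7.45 s

Phase 1 (decelerating): v₀ = 1.50 m/s, a = -0.7 m/s².
v = v₀ + at = 1.50 + (-0.7)(1.5) = 0.450 m/s
Δx = v₀t + ½at² = 1.50·1.5 + 0.5·-0.7·1.5² = 1.46 m

Phase 2 (accelerating): v₀ = 0.450 m/s, a = 1.1 m/s².
v = v₀ + at → t = (7 − 0.450) / 1.1 = 5.95 s
v² = v₀² + 2aΔx → Δx = (7² − 0.450²)/(2·1.1) = 22.2 m
Total time = 1.50 + 5.95 = 7.45 s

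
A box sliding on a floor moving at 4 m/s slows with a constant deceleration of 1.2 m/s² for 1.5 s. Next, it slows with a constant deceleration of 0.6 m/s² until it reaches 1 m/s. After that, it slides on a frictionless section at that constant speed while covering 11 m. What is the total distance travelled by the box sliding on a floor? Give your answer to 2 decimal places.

18.85 m

Phase 1 (decelerating): v₀ = 4.00 m/s, a = -1.2 m/s².
v = v₀ + at = 4.00 + (-1.2)(1.5) = 2.20 m/s
Δx = v₀t + ½at² = 4.00·1.5 + 0.5·-1.2·1.5² = 4.65 m

Phase 2 (decelerating): v₀ = 2.20 m/s, a = -0.6 m/s².
v = v₀ + at → t = (1 − 2.20) / -0.6 = 2.00 s
v² = v₀² + 2aΔx → Δx = (1² − 2.20²)/(2·-0.6) = 3.20 m

Phase 3 (constant speed): v₀ = 1.00 m/s, a = 0 m/s².
Constant speed: t = d/v = 11/1.00 = 11.0 s
Total distance = 4.65 + 3.20 + 11.0 = 18.9 m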